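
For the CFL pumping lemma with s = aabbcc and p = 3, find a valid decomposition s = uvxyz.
u='aa', v='b', x='b', y='c', z='c'

For s = aabbcc with pumping length p = 3:

One valid decomposition:
- u = 'aa'
- v = 'b'
- x = 'b'
- y = 'c'
- z = 'c'

Verification:
- uvxyz = 'aa' + 'b' + 'b' + 'c' + 'c' = aabbcc ✓
- |vxy| = |'bbc'| = 3 ≤ 3 ✓
- |vy| = |'bc'| = 2 > 0 ✓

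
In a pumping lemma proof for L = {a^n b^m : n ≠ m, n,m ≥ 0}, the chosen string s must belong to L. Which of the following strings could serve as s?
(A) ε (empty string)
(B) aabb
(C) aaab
(C) aaab

The pumping lemma is applied to a string s that lies in L, so first check membership of each option:
- (A) ε = a^0 b^0 has n = m = 0, so it is not in L ✗
- (B) aabb = a^2 b^2 has n = m = 2, so it is not in L ✗
- (C) aaab = a^3 b^1 with 3 ≠ 1, so it is in L ✓

Only (C) aaab is in L, so it is the only candidate that could play the role of s.
(In a complete proof one picks s in terms of the pumping length p so that |s| ≥ p is guaranteed; a fixed string like aaab illustrates the shape of such an s.)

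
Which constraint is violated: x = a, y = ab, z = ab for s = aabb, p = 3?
Violated: xyz = s

The decomposition x = a, y = ab, z = ab for s = aabb with p = 3
violates the constraint: xyz = s

xyz = 'a' + 'ab' + 'ab' = 'aabab' ≠ 'aabb' = s. The decomposition doesn't reconstruct s.

Pumping lemma constraints:
1. xyz = s (decomposition is valid)
2. |xy| ≤ p
3. |y| > 0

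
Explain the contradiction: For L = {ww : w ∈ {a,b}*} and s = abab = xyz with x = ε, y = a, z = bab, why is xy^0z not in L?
xy⁰z = bab ∉ L

Pumping with i = 0 replaces y = a by y⁰ = ε:
- Original: s = xyz = abab; abab splits into halves ab · ab, which are equal, so it is in L (w = ab)
- Pumped: xy⁰z = ε · ε · bab = bab
- bab has odd length 3, so it cannot be written as ww and is not in L

The pumping lemma would require xy⁰z ∈ L, so this decomposition yields a contradiction.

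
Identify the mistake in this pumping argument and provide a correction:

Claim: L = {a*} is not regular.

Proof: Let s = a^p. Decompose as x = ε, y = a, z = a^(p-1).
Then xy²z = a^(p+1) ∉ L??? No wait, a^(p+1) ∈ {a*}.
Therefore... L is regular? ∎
Error: The proof attempts to show a*  is not regular, but a* IS regular!

Correction: a* is a regular language (recognized by a simple DFA with one accepting state and self-loop on 'a'). The pumping lemma can only prove non-regularity, not regularity. For regular languages, pumping always works.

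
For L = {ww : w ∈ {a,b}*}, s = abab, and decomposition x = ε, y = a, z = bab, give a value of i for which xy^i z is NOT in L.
i = 3

xy³z = ε · aaa · bab = aaabab; aaabab has length 6; its halves are aaa and bab, which differ, so it is not in L.
(Other choices also work, e.g. i = 0, 2; only i = 1 is guaranteed to stay in L since xy¹z = s.)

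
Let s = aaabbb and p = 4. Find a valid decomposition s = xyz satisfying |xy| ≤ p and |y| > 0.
x = '', y = 'aa', z = 'abbb'

For s = aaabbb and p = 4, one valid decomposition is:
- x = '' (length 0)
- y = 'aa' (length 2)
- z = 'abbb' (length 4)

Verification:
- xyz = '' + 'aa' + 'abbb' = aaabbb ✓
- |xy| = 2 ≤ 4 ✓
- |y| = 2 > 0 ✓

All pumping lemma constraints are satisfied.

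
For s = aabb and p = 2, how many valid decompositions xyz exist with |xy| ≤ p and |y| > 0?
3

For s = 'aabb' with pumping length p = 2:

Constraints: |xy| ≤ 2, |y| > 0

Valid decompositions (|xy| ≤ p, |y| ≥ 1):
  • x='', y='a', z='abb'
  • x='a', y='a', z='bb'
  • x='', y='aa', z='bb'

Total count: 3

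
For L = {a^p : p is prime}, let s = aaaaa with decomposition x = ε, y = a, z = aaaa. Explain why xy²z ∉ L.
xy²z = aaaaaa ∉ L

Pumping with i = 2 replaces y = a by y² = aa:
- Original: s = xyz = aaaaa; aaaaa has length 5, which is prime, so it is in L
- Pumped: xy²z = ε · aa · aaaa = aaaaaa
- aaaaaa has length 6 = 2 × 3, which is not prime, so it is not in L

The pumping lemma would require xy²z ∈ L, so this decomposition yields a contradiction.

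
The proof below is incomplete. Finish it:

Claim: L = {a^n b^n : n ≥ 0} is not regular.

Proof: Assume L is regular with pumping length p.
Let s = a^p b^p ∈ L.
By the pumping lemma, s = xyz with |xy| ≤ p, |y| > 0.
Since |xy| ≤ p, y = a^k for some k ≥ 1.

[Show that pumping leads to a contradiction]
Consider xy²z = a^(p+k) b^p.

Since k ≥ 1, we have p + k > p.
So xy²z has more a's than b's: (p+k) a's vs p b's.
This means xy²z ∉ L because a^n b^n requires equal counts.

This contradicts the pumping lemma which states xy²z ∈ L.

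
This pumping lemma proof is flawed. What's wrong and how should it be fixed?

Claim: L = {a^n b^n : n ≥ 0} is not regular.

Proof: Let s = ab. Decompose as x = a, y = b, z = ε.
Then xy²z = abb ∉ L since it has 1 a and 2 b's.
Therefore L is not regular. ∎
Error: The string s = ab might be shorter than the pumping length p.

Correction: Choose s = a^p b^p to ensure |s| ≥ p. Also, the decomposition is wrong: with |xy| ≤ p, y cannot include b's when s starts with p a's.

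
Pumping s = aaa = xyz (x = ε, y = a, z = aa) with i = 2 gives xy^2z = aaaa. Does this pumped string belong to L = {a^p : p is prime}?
No

xy²z = ε · aa · aa = aaaa.
aaaa has length 4 = 2 × 2, which is not prime, so it is not in L.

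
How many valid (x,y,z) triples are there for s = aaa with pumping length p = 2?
3

For s = 'aaa' with pumping length p = 2:

Constraints: |xy| ≤ 2, |y| > 0

Valid decompositions (|xy| ≤ p, |y| ≥ 1):
  • x='', y='a', z='aa'
  • x='a', y='a', z='a'
  • x='', y='aa', z='a'

Total count: 3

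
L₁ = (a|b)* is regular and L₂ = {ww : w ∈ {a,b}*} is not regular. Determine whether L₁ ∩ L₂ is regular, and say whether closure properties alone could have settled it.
No — L₁ ∩ L₂ is not regular.

(a|b)* is all strings over {a,b}, so L₁ ∩ L₂ = {ww : w ∈ {a,b}*} = L₂ itself, which is not regular (pump s = a^p b a^p b).

Note that the bare facts "L₁ regular, L₂ non-regular" do not settle the question by themselves: the closure of regular languages under ∪, ∩, complement and difference applies only when BOTH operands are regular. With a non-regular operand the result can come out regular or non-regular depending on the specific languages, so one has to work out L₁ ∩ L₂ for this particular pair, as above.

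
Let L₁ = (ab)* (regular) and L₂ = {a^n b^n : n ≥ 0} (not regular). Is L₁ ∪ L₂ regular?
No — L₁ ∪ L₂ is not regular.

Let U = (ab)* ∪ {a^n b^n}. If U were regular, then U ∩ aa*bb* would be regular (closure under intersection with a regular language). But (ab)* ∩ aa*bb* = {ab} and {a^n b^n} ∩ aa*bb* = {a^n b^n : n ≥ 1}, so U ∩ aa*bb* = {a^n b^n : n ≥ 1}, which is not regular. Hence U is not regular.

Note that the bare facts "L₁ regular, L₂ non-regular" do not settle the question by themselves: the closure of regular languages under ∪, ∩, complement and difference applies only when BOTH operands are regular. With a non-regular operand the result can come out regular or non-regular depending on the specific languages, so one has to work out L₁ ∪ L₂ for this particular pair, as above.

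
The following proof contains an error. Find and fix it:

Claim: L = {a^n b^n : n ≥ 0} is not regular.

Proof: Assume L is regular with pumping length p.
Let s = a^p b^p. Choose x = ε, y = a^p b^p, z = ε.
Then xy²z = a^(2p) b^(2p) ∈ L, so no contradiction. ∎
Error: The decomposition violates |xy| ≤ p. With y = a^p b^p, |xy| = |y| = 2p > p. (The proof also miscomputes xy²z, which would be a^p b^p a^p b^p rather than a^(2p) b^(2p), and it wrongly treats one harmless decomposition as settling the matter — the prover does not get to choose the decomposition.)

Correction: The pumping lemma requires |xy| ≤ p, and the argument must handle every decomposition satisfying |xy| ≤ p, |y| ≥ 1. Since s starts with p a's, any such y consists only of a's, say y = a^k with k ≥ 1. Then xy²z = a^(p+k) b^p has unequal numbers of a's and b's, so xy²z ∉ L — the required contradiction.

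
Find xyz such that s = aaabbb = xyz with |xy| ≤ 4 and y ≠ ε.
x = 'aaa', y = 'b', z = 'bb'

For s = aaabbb and p = 4, one valid decomposition is:
- x = 'aaa' (length 3)
- y = 'b' (length 1)
- z = 'bb' (length 2)

Verification:
- xyz = 'aaa' + 'b' + 'bb' = aaabbb ✓
- |xy| = 4 ≤ 4 ✓
- |y| = 1 > 0 ✓

All pumping lemma constraints are satisfied.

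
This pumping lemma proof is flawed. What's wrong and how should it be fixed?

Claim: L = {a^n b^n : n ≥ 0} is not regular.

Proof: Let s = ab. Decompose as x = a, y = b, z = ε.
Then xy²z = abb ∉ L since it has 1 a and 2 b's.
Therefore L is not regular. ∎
Error: The string s = ab might be shorter than the pumping length p.

Correction: Choose s = a^p b^p to ensure |s| ≥ p. Also, the decomposition is wrong: with |xy| ≤ p, y cannot include b's when s starts with p a's.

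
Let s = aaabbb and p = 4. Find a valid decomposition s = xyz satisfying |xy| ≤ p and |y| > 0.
x = 'aa', y = 'ab', z = 'bb'

For s = aaabbb and p = 4, one valid decomposition is:
- x = 'aa' (length 2)
- y = 'ab' (length 2)
- z = 'bb' (length 2)

Verification:
- xyz = 'aa' + 'ab' + 'bb' = aaabbb ✓
- |xy| = 4 ≤ 4 ✓
- |y| = 2 > 0 ✓

All pumping lemma constraints are satisfied.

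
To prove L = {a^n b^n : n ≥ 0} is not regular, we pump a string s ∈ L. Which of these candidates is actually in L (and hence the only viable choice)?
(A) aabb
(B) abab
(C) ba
(A) aabb

The pumping lemma is applied to a string s that lies in L, so first check membership of each option:
- (A) aabb = a^2 b^2 has equal counts (2 = 2), so it is in L ✓
- (B) abab has an a after a b, so it is not of the form a^n b^n and is not in L ✗
- (C) ba has an a after a b, so it is not of the form a^n b^n and is not in L ✗

Only (A) aabb is in L, so it is the only candidate that could play the role of s.
(In a complete proof one picks s in terms of the pumping length p so that |s| ≥ p is guaranteed; a fixed string like aabb illustrates the shape of such an s.)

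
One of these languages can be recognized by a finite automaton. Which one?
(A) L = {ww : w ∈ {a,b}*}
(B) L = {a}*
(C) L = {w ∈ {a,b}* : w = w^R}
(B) {a}*

(B) L = {a}* is regular.

This can be recognized by a finite automaton (DFA/NFA).
Regular expressions like {a}* define regular languages.

The other choices are not regular:
- {ww : w ∈ {a,b}*}: After pumping, the two halves no longer match
- {w ∈ {a,b}* : w = w^R}: After pumping, the string is no longer symmetric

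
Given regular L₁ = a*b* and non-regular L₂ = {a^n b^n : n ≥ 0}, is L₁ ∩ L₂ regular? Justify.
No — L₁ ∩ L₂ is not regular.

Every string a^n b^n already lies in a*b*, so L₁ ∩ L₂ = {a^n b^n : n ≥ 0} = L₂ itself, which is the standard non-regular language (pump s = a^p b^p).

Note that the bare facts "L₁ regular, L₂ non-regular" do not settle the question by themselves: the closure of regular languages under ∪, ∩, complement and difference applies only when BOTH operands are regular. With a non-regular operand the result can come out regular or non-regular depending on the specific languages, so one has to work out L₁ ∩ L₂ for this particular pair, as above.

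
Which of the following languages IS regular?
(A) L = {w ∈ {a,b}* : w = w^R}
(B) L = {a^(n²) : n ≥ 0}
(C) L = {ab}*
(C) {ab}*

(C) L = {ab}* is regular.

This can be recognized by a finite automaton (DFA/NFA).
Regular expressions like {ab}* define regular languages.

The other choices are not regular:
- {w ∈ {a,b}* : w = w^R}: After pumping, the string is no longer symmetric
- {a^(n²) : n ≥ 0}: After pumping, length is no longer a perfect square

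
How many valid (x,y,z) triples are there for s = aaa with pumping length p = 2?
3

For s = 'aaa' with pumping length p = 2:

Constraints: |xy| ≤ 2, |y| > 0

Valid decompositions (|xy| ≤ p, |y| ≥ 1):
  • x='', y='a', z='aa'
  • x='a', y='a', z='a'
  • x='', y='aa', z='a'

Total count: 3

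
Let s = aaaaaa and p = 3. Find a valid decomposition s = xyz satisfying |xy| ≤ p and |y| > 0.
x = 'a', y = 'a', z = 'aaaa'

For s = aaaaaa and p = 3, one valid decomposition is:
- x = 'a' (length 1)
- y = 'a' (length 1)
- z = 'aaaa' (length 4)

Verification:
- xyz = 'a' + 'a' + 'aaaa' = aaaaaa ✓
- |xy| = 2 ≤ 3 ✓
- |y| = 1 > 0 ✓

All pumping lemma constraints are satisfied.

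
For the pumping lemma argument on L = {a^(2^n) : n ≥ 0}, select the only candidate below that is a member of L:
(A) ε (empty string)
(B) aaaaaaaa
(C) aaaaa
(B) aaaaaaaa

The pumping lemma is applied to a string s that lies in L, so first check membership of each option:
- (A) ε has length 0, which is not a power of 2, so it is not in L ✗
- (B) aaaaaaaa has length 8 = 2^3, so it is in L ✓
- (C) aaaaa has length 5, strictly between 2^2 = 4 and 2^3 = 8, so it is not in L ✗

Only (B) aaaaaaaa is in L, so it is the only candidate that could play the role of s.
(In a complete proof one picks s in terms of the pumping length p so that |s| ≥ p is guaranteed; a fixed string like aaaaaaaa illustrates the shape of such an s.)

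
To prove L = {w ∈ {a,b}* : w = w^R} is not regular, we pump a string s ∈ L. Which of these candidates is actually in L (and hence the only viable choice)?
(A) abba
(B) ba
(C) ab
(A) abba

The pumping lemma is applied to a string s that lies in L, so first check membership of each option:
- (A) abba reversed is abba, the same string, so it is a palindrome and is in L ✓
- (B) ba reversed is ab ≠ ba, so it is not a palindrome and is not in L ✗
- (C) ab reversed is ba ≠ ab, so it is not a palindrome and is not in L ✗

Only (A) abba is in L, so it is the only candidate that could play the role of s.
(In a complete proof one picks s in terms of the pumping length p so that |s| ≥ p is guaranteed; a fixed string like abba illustrates the shape of such an s.)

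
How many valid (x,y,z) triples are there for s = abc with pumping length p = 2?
3

For s = 'abc' with pumping length p = 2:

Constraints: |xy| ≤ 2, |y| > 0

Valid decompositions (|xy| ≤ p, |y| ≥ 1):
  • x='', y='a', z='bc'
  • x='a', y='b', z='c'
  • x='', y='ab', z='c'

Total count: 3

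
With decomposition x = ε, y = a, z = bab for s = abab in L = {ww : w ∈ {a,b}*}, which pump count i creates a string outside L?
i = 3

xy³z = ε · aaa · bab = aaabab; aaabab has length 6; its halves are aaa and bab, which differ, so it is not in L.
(Other choices also work, e.g. i = 0, 2; only i = 1 is guaranteed to stay in L since xy¹z = s.)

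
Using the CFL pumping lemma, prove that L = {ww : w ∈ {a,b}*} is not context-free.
Assume for contradiction that L is context-free, and let p ≥ 1 be the pumping length given by the pumping lemma for CFLs.
Choose s = a^p b^p a^p b^p. Then s ∈ L (take w = a^p b^p) and |s| = 4p ≥ p.
By the CFL pumping lemma, s = uvxyz for some u, v, x, y, z with |vxy| ≤ p, |vy| ≥ 1, and uv^i xy^i z ∈ L for every i ≥ 0.

Write s as four blocks A₁ B₁ A₂ B₂ with A₁ = A₂ = a^p and B₁ = B₂ = b^p. Since |vxy| ≤ p, the window vxy lies inside at most two adjacent blocks. Take i = 0 and let t = uxz, so |t| = 4p − |vy| with 1 ≤ |vy| ≤ p. If |t| is odd, t ∉ L immediately, so assume |vy| is even (hence |vy| ≥ 2) and |t|/2 = 2p − |vy|/2, which satisfies p ≤ |t|/2 ≤ 2p − 1.

Case 1 (vxy inside A₁B₁): t = a^(p−j) b^(p−l) a^p b^p with j + l = |vy|. The second half of t has length < 2p, so it is a suffix of the trailing a^p b^p and ends in b; the first half is a^(p−j) b^(p−l) a^((j+l)/2), which ends in a because (j+l)/2 ≥ 1. The halves differ, so t ∉ L.

Case 2 (vxy inside B₁A₂, straddling the middle): t = a^p b^(p−j) a^(p−l) b^p with j + l = |vy|. If t = ww, then w is a prefix of t of length ≥ p, so w begins with a^p; and w is a suffix of t of length ≥ p, so w ends with b^p. That forces |w| ≥ 2p, contradicting |w| = |t|/2 ≤ 2p − 1. So t ∉ L.

Case 3 (vxy inside A₂B₂): t = a^p b^p a^(p−j) b^(p−l) with j + l = |vy|. The first half of t is a prefix of a^p b^p, so it begins with a; the second half is b^((j+l)/2) a^(p−j) b^(p−l), which begins with b. The halves differ, so t ∉ L.

In every case uv⁰xy⁰z = uxz ∉ L.

This contradicts the CFL pumping lemma, which requires uv^i xy^i z ∈ L for all i ≥ 0.
Hence L = {ww : w ∈ {a,b}*} is not context-free. ∎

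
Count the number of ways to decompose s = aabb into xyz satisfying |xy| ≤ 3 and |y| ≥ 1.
6

For s = 'aabb' with pumping length p = 3:

Constraints: |xy| ≤ 3, |y| > 0

Valid decompositions (|xy| ≤ p, |y| ≥ 1):
  • x='', y='a', z='abb'
  • x='a', y='a', z='bb'
  • x='', y='aa', z='bb'
  • x='aa', y='b', z='b'
  • x='a', y='ab', z='b'
  • x='', y='aab', z='b'

Total count: 6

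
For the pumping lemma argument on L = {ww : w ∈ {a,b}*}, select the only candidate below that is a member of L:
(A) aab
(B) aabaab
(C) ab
(B) aabaab

The pumping lemma is applied to a string s that lies in L, so first check membership of each option:
- (A) aab has odd length 3, so it cannot be written as ww and is not in L ✗
- (B) aabaab splits into halves aab · aab, which are equal, so it is in L (w = aab) ✓
- (C) ab has length 2; its halves are a and b, which differ, so it is not in L ✗

Only (B) aabaab is in L, so it is the only candidate that could play the role of s.
(In a complete proof one picks s in terms of the pumping length p so that |s| ≥ p is guaranteed; a fixed string like aabaab illustrates the shape of such an s.)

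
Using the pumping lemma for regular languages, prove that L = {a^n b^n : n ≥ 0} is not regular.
Assume for contradiction that L is regular, and let p ≥ 1 be the pumping length given by the pumping lemma.
Choose s = a^p b^p. Then s ∈ L and |s| = 2p ≥ p.
By the pumping lemma, s = xyz for some x, y, z with |xy| ≤ p, |y| ≥ 1, and xy^i z ∈ L for every i ≥ 0.
Since |xy| ≤ p and the first p symbols of s are all a's, we must have y = a^k for some k with 1 ≤ k ≤ p.

Take i = 3: xy³z = a^(p + 2k) b^p.
This string has p + 2k a's but p b's, and p + 2k > p because k ≥ 1. So xy³z ∉ L.

This contradicts the pumping lemma, which requires xy^i z ∈ L for all i ≥ 0.
Hence L = {a^n b^n : n ≥ 0} is not regular. ∎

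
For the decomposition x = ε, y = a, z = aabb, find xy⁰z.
aabb

Given x = '', y = 'a', z = 'aabb' and i = 0:

xy^0z = x + y·y·...·y (0 times) + z
       = '' + 'a'^0 + 'aabb'
       = '' + '' + 'aabb'
       = 'aabb'

The pumped string is 'aabb' with length 4.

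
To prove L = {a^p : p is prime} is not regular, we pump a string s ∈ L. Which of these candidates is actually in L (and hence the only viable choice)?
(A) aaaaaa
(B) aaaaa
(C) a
(B) aaaaa

The pumping lemma is applied to a string s that lies in L, so first check membership of each option:
- (A) aaaaaa has length 6 = 2 × 3, which is not prime, so it is not in L ✗
- (B) aaaaa has length 5, which is prime, so it is in L ✓
- (C) a has length 1, which is not prime, so it is not in L ✗

Only (B) aaaaa is in L, so it is the only candidate that could play the role of s.
(In a complete proof one picks s in terms of the pumping length p so that |s| ≥ p is guaranteed; a fixed string like aaaaa illustrates the shape of such an s.)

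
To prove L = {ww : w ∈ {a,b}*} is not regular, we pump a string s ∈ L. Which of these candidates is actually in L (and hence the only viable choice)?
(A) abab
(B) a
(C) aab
(A) abab

The pumping lemma is applied to a string s that lies in L, so first check membership of each option:
- (A) abab splits into halves ab · ab, which are equal, so it is in L (w = ab) ✓
- (B) a has odd length 1, so it cannot be written as ww and is not in L ✗
- (C) aab has odd length 3, so it cannot be written as ww and is not in L ✗

Only (A) abab is in L, so it is the only candidate that could play the role of s.
(In a complete proof one picks s in terms of the pumping length p so that |s| ≥ p is guaranteed; a fixed string like abab illustrates the shape of such an s.)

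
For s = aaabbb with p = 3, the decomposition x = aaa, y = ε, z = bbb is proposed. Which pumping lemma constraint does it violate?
Violated: |y| > 0

The decomposition x = aaa, y = ε, z = bbb for s = aaabbb with p = 3
violates the constraint: |y| > 0

|y| = 0, but the pumping lemma requires |y| > 0 (y must be non-empty).

Pumping lemma constraints:
1. xyz = s (decomposition is valid)
2. |xy| ≤ p
3. |y| > 0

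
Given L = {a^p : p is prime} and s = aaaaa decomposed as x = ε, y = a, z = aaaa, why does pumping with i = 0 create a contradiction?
xy⁰z = aaaa ∉ L

Pumping with i = 0 replaces y = a by y⁰ = ε:
- Original: s = xyz = aaaaa; aaaaa has length 5, which is prime, so it is in L
- Pumped: xy⁰z = ε · ε · aaaa = aaaa
- aaaa has length 4 = 2 × 2, which is not prime, so it is not in L

The pumping lemma would require xy⁰z ∈ L, so this decomposition yields a contradiction.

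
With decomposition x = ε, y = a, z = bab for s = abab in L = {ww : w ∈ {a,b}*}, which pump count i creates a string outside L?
i = 0

xy⁰z = ε · ε · bab = bab; bab has odd length 3, so it cannot be written as ww and is not in L.
(Other choices also work, e.g. i = 2, 3; only i = 1 is guaranteed to stay in L since xy¹z = s.)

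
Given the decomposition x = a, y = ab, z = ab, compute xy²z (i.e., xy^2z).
aababab

Given x = 'a', y = 'ab', z = 'ab' and i = 2:

xy^2z = x + y·y·...·y (2 times) + z
       = 'a' + 'ab'^2 + 'ab'
       = 'a' + 'abab' + 'ab'
       = 'aababab'

The pumped string is 'aababab' with length 7.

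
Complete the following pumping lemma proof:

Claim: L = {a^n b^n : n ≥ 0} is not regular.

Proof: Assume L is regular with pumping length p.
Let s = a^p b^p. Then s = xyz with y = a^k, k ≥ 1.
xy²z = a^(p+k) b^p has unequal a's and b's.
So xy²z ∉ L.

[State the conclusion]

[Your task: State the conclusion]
This contradicts the pumping lemma for regular languages,
which guarantees xy^i z ∈ L for all i ≥ 0.

Since our assumption that L is regular leads to a contradiction,
we conclude that L = {a^n b^n : n ≥ 0} is NOT regular. ∎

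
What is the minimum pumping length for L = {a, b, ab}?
p = 3

For a finite language L, the pumping lemma holds vacuously if p > max|s| for s ∈ L.

The longest string in L = {a, b, ab} has length 2.
If p = 3, then no string s ∈ L has |s| ≥ p, so the condition is vacuously true.

The minimum pumping length is p = 3.

Why no smaller p works: for any p ≤ 2, the longest string s ∈ L has |s| = 2 ≥ p, so it would
have to be pumpable; but pumping up (i = 2, 3, ...) produces ever longer strings, which cannot all lie in the
finite language L. So the pumping property fails for every p ≤ 2.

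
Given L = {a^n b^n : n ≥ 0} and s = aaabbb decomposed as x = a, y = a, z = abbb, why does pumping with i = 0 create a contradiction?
xy⁰z = aabbb ∉ L

Pumping with i = 0 replaces y = a by y⁰ = ε:
- Original: s = xyz = aaabbb; aaabbb = a^3 b^3 has equal counts (3 = 3), so it is in L
- Pumped: xy⁰z = a · ε · abbb = aabbb
- aabbb has 2 a's and 3 b's; 2 ≠ 3, so it is not in L

The pumping lemma would require xy⁰z ∈ L, so this decomposition yields a contradiction.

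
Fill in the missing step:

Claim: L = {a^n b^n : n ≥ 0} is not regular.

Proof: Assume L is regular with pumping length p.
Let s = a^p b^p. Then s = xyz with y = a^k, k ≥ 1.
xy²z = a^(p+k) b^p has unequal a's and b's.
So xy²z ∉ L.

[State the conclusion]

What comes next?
This contradicts the pumping lemma for regular languages,
which guarantees xy^i z ∈ L for all i ≥ 0.

Since our assumption that L is regular leads to a contradiction,
we conclude that L = {a^n b^n : n ≥ 0} is NOT regular. ∎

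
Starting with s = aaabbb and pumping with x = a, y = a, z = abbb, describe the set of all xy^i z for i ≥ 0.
{xy^i z : i ≥ 0} = {a^(2+i) b^3 : i ≥ 0} = {aabbb, aaabbb, aaaabbb, ...}

With x = a, y = a, z = abbb: Starting with aaabbb and pumping the second 'a', we get strings with 2+i a's followed by 3 b's for i = 0, 1, 2, ...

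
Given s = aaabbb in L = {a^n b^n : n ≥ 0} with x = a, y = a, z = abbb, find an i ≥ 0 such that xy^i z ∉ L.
i = 2

xy²z = a · aa · abbb = aaaabbb; aaaabbb has 4 a's and 3 b's; 4 ≠ 3, so it is not in L.
(Other choices also work, e.g. i = 0, 3; only i = 1 is guaranteed to stay in L since xy¹z = s.)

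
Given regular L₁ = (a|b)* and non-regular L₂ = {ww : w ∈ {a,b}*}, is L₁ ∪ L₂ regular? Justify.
Yes — L₁ ∪ L₂ is regular.

{ww} ⊆ (a|b)*, so L₁ ∪ L₂ = (a|b)*, which is regular.

Note that the bare facts "L₁ regular, L₂ non-regular" do not settle the question by themselves: the closure of regular languages under ∪, ∩, complement and difference applies only when BOTH operands are regular. With a non-regular operand the result can come out regular or non-regular depending on the specific languages, so one has to work out L₁ ∪ L₂ for this particular pair, as above.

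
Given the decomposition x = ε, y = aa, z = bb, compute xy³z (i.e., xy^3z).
aaaaaabb

Given x = '', y = 'aa', z = 'bb' and i = 3:

xy^3z = x + y·y·...·y (3 times) + z
       = '' + 'aa'^3 + 'bb'
       = '' + 'aaaaaa' + 'bb'
       = 'aaaaaabb'

The pumped string is 'aaaaaabb' with length 8.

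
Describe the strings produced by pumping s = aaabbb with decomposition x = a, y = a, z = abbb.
{xy^i z : i ≥ 0} = {a^(2+i) b^3 : i ≥ 0} = {aabbb, aaabbb, aaaabbb, ...}

With x = a, y = a, z = abbb: Starting with aaabbb and pumping the second 'a', we get strings with 2+i a's followed by 3 b's for i = 0, 1, 2, ...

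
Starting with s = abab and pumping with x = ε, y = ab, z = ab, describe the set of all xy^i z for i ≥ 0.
{xy^i z : i ≥ 0} = {(ab)^(i+1) : i ≥ 0} = {ab, abab, ababab, ...}

With x = ε, y = ab, z = ab: Pumping 'ab' gives strings of alternating a's and b's.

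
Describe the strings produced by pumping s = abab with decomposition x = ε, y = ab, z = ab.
{xy^i z : i ≥ 0} = {(ab)^(i+1) : i ≥ 0} = {ab, abab, ababab, ...}

With x = ε, y = ab, z = ab: Pumping 'ab' gives strings of alternating a's and b's.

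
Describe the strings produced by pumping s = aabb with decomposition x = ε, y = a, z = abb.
{xy^i z : i ≥ 0} = {a^(i+1) b^2 : i ≥ 0} = {abb, aabb, aaabb, ...}

With x = ε, y = a, z = abb: Starting with aabb and pumping the first 'a' (z = abb keeps the second 'a'), we get strings with i+1 a's followed by 2 b's for i = 0, 1, 2, ...; note bb is not produced because z always contributes one a.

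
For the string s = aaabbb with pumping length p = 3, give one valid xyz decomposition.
x = '', y = 'aa', z = 'abbb'

For s = aaabbb and p = 3, one valid decomposition is:
- x = '' (length 0)
- y = 'aa' (length 2)
- z = 'abbb' (length 4)

Verification:
- xyz = '' + 'aa' + 'abbb' = aaabbb ✓
- |xy| = 2 ≤ 3 ✓
- |y| = 2 > 0 ✓

All pumping lemma constraints are satisfied.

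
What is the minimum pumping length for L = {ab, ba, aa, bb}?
p = 3

For a finite language L, the pumping lemma holds vacuously if p > max|s| for s ∈ L.

The longest string in L = {ab, ba, aa, bb} has length 2.
If p = 3, then no string s ∈ L has |s| ≥ p, so the condition is vacuously true.

The minimum pumping length is p = 3.

Why no smaller p works: for any p ≤ 2, the longest string s ∈ L has |s| = 2 ≥ p, so it would
have to be pumpable; but pumping up (i = 2, 3, ...) produces ever longer strings, which cannot all lie in the
finite language L. So the pumping property fails for every p ≤ 2.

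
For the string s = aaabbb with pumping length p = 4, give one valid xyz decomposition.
x = 'a', y = 'aa', z = 'bbb'

For s = aaabbb and p = 4, one valid decomposition is:
- x = 'a' (length 1)
- y = 'aa' (length 2)
- z = 'bbb' (length 3)

Verification:
- xyz = 'a' + 'aa' + 'bbb' = aaabbb ✓
- |xy| = 3 ≤ 4 ✓
- |y| = 2 > 0 ✓

All pumping lemma constraints are satisfied.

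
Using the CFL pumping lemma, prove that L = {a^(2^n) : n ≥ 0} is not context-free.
Assume for contradiction that L is context-free, and let p ≥ 1 be the pumping length given by the pumping lemma for CFLs.
Choose s = a^(2^p). Then s ∈ L and |s| = 2^p ≥ p.
By the CFL pumping lemma, s = uvxyz for some u, v, x, y, z with |vxy| ≤ p, |vy| ≥ 1, and uv^i xy^i z ∈ L for every i ≥ 0.
All symbols are a's, so only lengths matter: let k = |vy|, with 1 ≤ k ≤ |vxy| ≤ p < 2^p.

Take i = 2: |uv²xy²z| = 2^p + k, and 2^p < 2^p + k < 2^p + 2^p = 2^(p+1).
So the length lies strictly between consecutive powers of two and is not a power of 2; uv²xy²z ∉ L.

This contradicts the CFL pumping lemma, which requires uv^i xy^i z ∈ L for all i ≥ 0.
Hence L = {a^(2^n) : n ≥ 0} is not context-free. ∎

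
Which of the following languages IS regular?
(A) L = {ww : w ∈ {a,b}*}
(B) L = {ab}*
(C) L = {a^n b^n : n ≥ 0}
(B) {ab}*

(B) L = {ab}* is regular.

This can be recognized by a finite automaton (DFA/NFA).
Regular expressions like {ab}* define regular languages.

The other choices are not regular:
- {ww : w ∈ {a,b}*}: After pumping, the two halves no longer match
- {a^n b^n : n ≥ 0}: After pumping, the number of a's and b's become unequal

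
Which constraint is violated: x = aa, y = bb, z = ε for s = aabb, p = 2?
Violated: |xy| ≤ p

The decomposition x = aa, y = bb, z = ε for s = aabb with p = 2
violates the constraint: |xy| ≤ p

|xy| = |aabb| = 4 > 2 = p. The decomposition puts too many characters in xy.

Pumping lemma constraints:
1. xyz = s (decomposition is valid)
2. |xy| ≤ p
3. |y| > 0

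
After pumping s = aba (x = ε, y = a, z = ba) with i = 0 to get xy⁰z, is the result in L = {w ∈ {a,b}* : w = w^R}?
No

xy⁰z = ε · ε · ba = ba.
ba reversed is ab ≠ ba, so it is not a palindrome and is not in L.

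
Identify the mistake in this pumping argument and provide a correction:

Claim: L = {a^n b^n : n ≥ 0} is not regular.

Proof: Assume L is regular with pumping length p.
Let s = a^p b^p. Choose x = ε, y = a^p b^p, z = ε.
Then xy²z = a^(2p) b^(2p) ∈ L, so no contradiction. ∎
Error: The decomposition violates |xy| ≤ p. With y = a^p b^p, |xy| = |y| = 2p > p. (The proof also miscomputes xy²z, which would be a^p b^p a^p b^p rather than a^(2p) b^(2p), and it wrongly treats one harmless decomposition as settling the matter — the prover does not get to choose the decomposition.)

Correction: The pumping lemma requires |xy| ≤ p, and the argument must handle every decomposition satisfying |xy| ≤ p, |y| ≥ 1. Since s starts with p a's, any such y consists only of a's, say y = a^k with k ≥ 1. Then xy²z = a^(p+k) b^p has unequal numbers of a's and b's, so xy²z ∉ L — the required contradiction.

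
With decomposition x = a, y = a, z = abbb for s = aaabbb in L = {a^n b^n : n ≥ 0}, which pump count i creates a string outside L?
i = 3

xy³z = a · aaa · abbb = aaaaabbb; aaaaabbb has 5 a's and 3 b's; 5 ≠ 3, so it is not in L.
(Other choices also work, e.g. i = 0, 2; only i = 1 is guaranteed to stay in L since xy¹z = s.)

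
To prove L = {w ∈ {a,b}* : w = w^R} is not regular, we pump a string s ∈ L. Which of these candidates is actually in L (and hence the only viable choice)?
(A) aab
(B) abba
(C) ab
(B) abba

The pumping lemma is applied to a string s that lies in L, so first check membership of each option:
- (A) aab reversed is baa ≠ aab, so it is not a palindrome and is not in L ✗
- (B) abba reversed is abba, the same string, so it is a palindrome and is in L ✓
- (C) ab reversed is ba ≠ ab, so it is not a palindrome and is not in L ✗

Only (B) abba is in L, so it is the only candidate that could play the role of s.
(In a complete proof one picks s in terms of the pumping length p so that |s| ≥ p is guaranteed; a fixed string like abba illustrates the shape of such an s.)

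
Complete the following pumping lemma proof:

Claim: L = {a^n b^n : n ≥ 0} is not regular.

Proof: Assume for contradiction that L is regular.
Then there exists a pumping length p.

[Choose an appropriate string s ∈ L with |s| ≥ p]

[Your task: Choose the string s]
s = a^p b^p

This string is in L (has equal a's and b's) and has length 2p ≥ p.
Any decomposition xyz with |xy| ≤ p means y consists only of a's,
so pumping will unbalance the counts.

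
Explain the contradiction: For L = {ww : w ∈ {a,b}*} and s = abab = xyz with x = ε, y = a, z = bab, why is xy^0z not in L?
xy⁰z = bab ∉ L

Pumping with i = 0 replaces y = a by y⁰ = ε:
- Original: s = xyz = abab; abab splits into halves ab · ab, which are equal, so it is in L (w = ab)
- Pumped: xy⁰z = ε · ε · bab = bab
- bab has odd length 3, so it cannot be written as ww and is not in L

The pumping lemma would require xy⁰z ∈ L, so this decomposition yields a contradiction.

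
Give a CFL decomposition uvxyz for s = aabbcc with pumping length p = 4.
u='a', v='a', x='bb', y='c', z='c'

For s = aabbcc with pumping length p = 4:

One valid decomposition:
- u = 'a'
- v = 'a'
- x = 'bb'
- y = 'c'
- z = 'c'

Verification:
- uvxyz = 'a' + 'a' + 'bb' + 'c' + 'c' = aabbcc ✓
- |vxy| = |'abbc'| = 4 ≤ 4 ✓
- |vy| = |'ac'| = 2 > 0 ✓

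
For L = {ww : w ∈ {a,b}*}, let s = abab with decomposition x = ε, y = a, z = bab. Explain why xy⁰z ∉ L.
xy⁰z = bab ∉ L

Pumping with i = 0 replaces y = a by y⁰ = ε:
- Original: s = xyz = abab; abab splits into halves ab · ab, which are equal, so it is in L (w = ab)
- Pumped: xy⁰z = ε · ε · bab = bab
- bab has odd length 3, so it cannot be written as ww and is not in L

The pumping lemma would require xy⁰z ∈ L, so this decomposition yields a contradiction.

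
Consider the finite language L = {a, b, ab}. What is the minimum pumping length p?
p = 3

For a finite language L, the pumping lemma holds vacuously if p > max|s| for s ∈ L.

The longest string in L = {a, b, ab} has length 2.
If p = 3, then no string s ∈ L has |s| ≥ p, so the condition is vacuously true.

The minimum pumping length is p = 3.

Why no smaller p works: for any p ≤ 2, the longest string s ∈ L has |s| = 2 ≥ p, so it would
have to be pumpable; but pumping up (i = 2, 3, ...) produces ever longer strings, which cannot all lie in the
finite language L. So the pumping property fails for every p ≤ 2.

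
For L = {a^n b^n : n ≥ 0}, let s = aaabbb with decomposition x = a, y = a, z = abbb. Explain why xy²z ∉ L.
xy²z = aaaabbb ∉ L

Pumping with i = 2 replaces y = a by y² = aa:
- Original: s = xyz = aaabbb; aaabbb = a^3 b^3 has equal counts (3 = 3), so it is in L
- Pumped: xy²z = a · aa · abbb = aaaabbb
- aaaabbb has 4 a's and 3 b's; 4 ≠ 3, so it is not in L

The pumping lemma would require xy²z ∈ L, so this decomposition yields a contradiction.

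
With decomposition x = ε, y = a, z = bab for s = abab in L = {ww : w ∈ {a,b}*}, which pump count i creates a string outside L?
i = 3

xy³z = ε · aaa · bab = aaabab; aaabab has length 6; its halves are aaa and bab, which differ, so it is not in L.
(Other choices also work, e.g. i = 0, 2; only i = 1 is guaranteed to stay in L since xy¹z = s.)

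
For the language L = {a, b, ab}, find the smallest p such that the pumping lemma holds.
p = 3

For a finite language L, the pumping lemma holds vacuously if p > max|s| for s ∈ L.

The longest string in L = {a, b, ab} has length 2.
If p = 3, then no string s ∈ L has |s| ≥ p, so the condition is vacuously true.

The minimum pumping length is p = 3.

Why no smaller p works: for any p ≤ 2, the longest string s ∈ L has |s| = 2 ≥ p, so it would
have to be pumpable; but pumping up (i = 2, 3, ...) produces ever longer strings, which cannot all lie in the
finite language L. So the pumping property fails for every p ≤ 2.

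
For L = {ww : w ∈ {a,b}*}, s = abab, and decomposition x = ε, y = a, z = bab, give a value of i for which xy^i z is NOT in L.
i = 3

xy³z = ε · aaa · bab = aaabab; aaabab has length 6; its halves are aaa and bab, which differ, so it is not in L.
(Other choices also work, e.g. i = 0, 2; only i = 1 is guaranteed to stay in L since xy¹z = s.)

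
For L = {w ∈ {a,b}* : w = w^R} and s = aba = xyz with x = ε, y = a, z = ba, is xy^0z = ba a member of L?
No

xy⁰z = ε · ε · ba = ba.
ba reversed is ab ≠ ba, so it is not a palindrome and is not in L.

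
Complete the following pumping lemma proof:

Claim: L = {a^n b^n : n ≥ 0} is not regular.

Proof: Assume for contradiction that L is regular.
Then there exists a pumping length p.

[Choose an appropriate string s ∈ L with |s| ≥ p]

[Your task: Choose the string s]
s = a^p b^p

This string is in L (has equal a's and b's) and has length 2p ≥ p.
Any decomposition xyz with |xy| ≤ p means y consists only of a's,
so pumping will unbalance the counts.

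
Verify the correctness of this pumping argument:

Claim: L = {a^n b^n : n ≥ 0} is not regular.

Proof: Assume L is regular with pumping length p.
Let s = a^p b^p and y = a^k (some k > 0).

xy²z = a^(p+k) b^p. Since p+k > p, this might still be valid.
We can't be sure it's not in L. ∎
The proof is INCORRECT.

Error: The conclusion is wrong.
xy²z = a^(p+k) b^p is definitely NOT in L because the number of a's (p+k) ≠ number of b's (p).
The proof incorrectly doubts what is actually a valid contradiction.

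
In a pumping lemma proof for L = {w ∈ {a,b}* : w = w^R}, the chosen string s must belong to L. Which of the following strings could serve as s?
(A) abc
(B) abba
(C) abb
(B) abba

The pumping lemma is applied to a string s that lies in L, so first check membership of each option:
- (A) abc reversed is cba ≠ abc, so it is not a palindrome and is not in L ✗
- (B) abba reversed is abba, the same string, so it is a palindrome and is in L ✓
- (C) abb reversed is bba ≠ abb, so it is not a palindrome and is not in L ✗

Only (B) abba is in L, so it is the only candidate that could play the role of s.
(In a complete proof one picks s in terms of the pumping length p so that |s| ≥ p is guaranteed; a fixed string like abba illustrates the shape of such an s.)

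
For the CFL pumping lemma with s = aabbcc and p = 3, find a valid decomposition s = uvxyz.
u='aa', v='b', x='b', y='c', z='c'

For s = aabbcc with pumping length p = 3:

One valid decomposition:
- u = 'aa'
- v = 'b'
- x = 'b'
- y = 'c'
- z = 'c'

Verification:
- uvxyz = 'aa' + 'b' + 'b' + 'c' + 'c' = aabbcc ✓
- |vxy| = |'bbc'| = 3 ≤ 3 ✓
- |vy| = |'bc'| = 2 > 0 ✓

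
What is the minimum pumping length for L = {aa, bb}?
p = 3

For a finite language L, the pumping lemma holds vacuously if p > max|s| for s ∈ L.

The longest string in L = {aa, bb} has length 2.
If p = 3, then no string s ∈ L has |s| ≥ p, so the condition is vacuously true.

The minimum pumping length is p = 3.

Why no smaller p works: for any p ≤ 2, the longest string s ∈ L has |s| = 2 ≥ p, so it would
have to be pumpable; but pumping up (i = 2, 3, ...) produces ever longer strings, which cannot all lie in the
finite language L. So the pumping property fails for every p ≤ 2.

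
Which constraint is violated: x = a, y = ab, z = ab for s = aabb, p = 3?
Violated: xyz = s

The decomposition x = a, y = ab, z = ab for s = aabb with p = 3
violates the constraint: xyz = s

xyz = 'a' + 'ab' + 'ab' = 'aabab' ≠ 'aabb' = s. The decomposition doesn't reconstruct s.

Pumping lemma constraints:
1. xyz = s (decomposition is valid)
2. |xy| ≤ p
3. |y| > 0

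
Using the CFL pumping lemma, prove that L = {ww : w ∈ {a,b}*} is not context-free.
Assume for contradiction that L is context-free, and let p ≥ 1 be the pumping length given by the pumping lemma for CFLs.
Choose s = a^p b^p a^p b^p. Then s ∈ L (take w = a^p b^p) and |s| = 4p ≥ p.
By the CFL pumping lemma, s = uvxyz for some u, v, x, y, z with |vxy| ≤ p, |vy| ≥ 1, and uv^i xy^i z ∈ L for every i ≥ 0.

Write s as four blocks A₁ B₁ A₂ B₂ with A₁ = A₂ = a^p and B₁ = B₂ = b^p. Since |vxy| ≤ p, the window vxy lies inside at most two adjacent blocks. Take i = 0 and let t = uxz, so |t| = 4p − |vy| with 1 ≤ |vy| ≤ p. If |t| is odd, t ∉ L immediately, so assume |vy| is even (hence |vy| ≥ 2) and |t|/2 = 2p − |vy|/2, which satisfies p ≤ |t|/2 ≤ 2p − 1.

Case 1 (vxy inside A₁B₁): t = a^(p−j) b^(p−l) a^p b^p with j + l = |vy|. The second half of t has length < 2p, so it is a suffix of the trailing a^p b^p and ends in b; the first half is a^(p−j) b^(p−l) a^((j+l)/2), which ends in a because (j+l)/2 ≥ 1. The halves differ, so t ∉ L.

Case 2 (vxy inside B₁A₂, straddling the middle): t = a^p b^(p−j) a^(p−l) b^p with j + l = |vy|. If t = ww, then w is a prefix of t of length ≥ p, so w begins with a^p; and w is a suffix of t of length ≥ p, so w ends with b^p. That forces |w| ≥ 2p, contradicting |w| = |t|/2 ≤ 2p − 1. So t ∉ L.

Case 3 (vxy inside A₂B₂): t = a^p b^p a^(p−j) b^(p−l) with j + l = |vy|. The first half of t is a prefix of a^p b^p, so it begins with a; the second half is b^((j+l)/2) a^(p−j) b^(p−l), which begins with b. The halves differ, so t ∉ L.

In every case uv⁰xy⁰z = uxz ∉ L.

This contradicts the CFL pumping lemma, which requires uv^i xy^i z ∈ L for all i ≥ 0.
Hence L = {ww : w ∈ {a,b}*} is not context-free. ∎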